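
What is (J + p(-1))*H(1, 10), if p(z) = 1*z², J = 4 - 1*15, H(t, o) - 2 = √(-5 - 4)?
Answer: -20 - 30*I ≈ -20.0 - 30.0*I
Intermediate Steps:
H(t, o) = 2 + 3*I (H(t, o) = 2 + √(-5 - 4) = 2 + √(-9) = 2 + 3*I)
J = -11 (J = 4 - 15 = -11)
p(z) = z²
(J + p(-1))*H(1, 10) = (-11 + (-1)²)*(2 + 3*I) = (-11 + 1)*(2 + 3*I) = -10*(2 + 3*I) = -20 - 30*I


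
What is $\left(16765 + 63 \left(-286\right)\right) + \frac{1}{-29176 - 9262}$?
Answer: $- \frac{48162815}{38438} \approx -1253.0$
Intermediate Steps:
$\left(16765 + 63 \left(-286\right)\right) + \frac{1}{-29176 - 9262} = \left(16765 - 18018\right) + \frac{1}{-38438} = -1253 - \frac{1}{38438} = - \frac{48162815}{38438}$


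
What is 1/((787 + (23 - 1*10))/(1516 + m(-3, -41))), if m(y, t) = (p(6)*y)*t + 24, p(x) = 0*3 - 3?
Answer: 1171/800 ≈ 1.4637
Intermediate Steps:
p(x) = -3 (p(x) = 0 - 3 = -3)
m(y, t) = 24 - 3*t*y (m(y, t) = (-3*y)*t + 24 = -3*t*y + 24 = 24 - 3*t*y)
1/((787 + (23 - 1*10))/(1516 + m(-3, -41))) = 1/((787 + (23 - 1*10))/(1516 + (24 - 3*(-41)*(-3)))) = 1/((787 + (23 - 10))/(1516 + (24 - 369))) = 1/((787 + 13)/(1516 - 345)) = 1/(800/1171) = 1171/800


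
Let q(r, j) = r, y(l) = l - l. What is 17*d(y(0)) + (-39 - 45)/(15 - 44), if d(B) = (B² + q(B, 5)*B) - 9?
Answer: -4353/29 ≈ -150.10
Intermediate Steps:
y(l) = 0
d(B) = -9 + 2*B² (d(B) = (B² + B*B) - 9 = (B² + B²) - 9 = 2*B² - 9 = -9 + 2*B²)
17*d(y(0)) + (-39 - 45)/(15 - 44) = 17*(-9 + 2*0²) + (-39 - 45)/(15 - 44) = 17*(-9 + 2*0) - 84/(-29) = 17*(-9 + 0) - 84*(-1/29) = 17*(-9) + 84/29 = -153 + 84/29 = -4353/29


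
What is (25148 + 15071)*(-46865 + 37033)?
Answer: -395433208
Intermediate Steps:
(25148 + 15071)*(-46865 + 37033) = 40219*(-9832) = -395433208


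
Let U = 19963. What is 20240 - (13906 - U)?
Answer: 26297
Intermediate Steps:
20240 - (13906 - U) = 20240 - (13906 - 1*19963) = 20240 - (13906 - 19963) = 20240 - 1*(-6057) = 20240 + 6057 = 26297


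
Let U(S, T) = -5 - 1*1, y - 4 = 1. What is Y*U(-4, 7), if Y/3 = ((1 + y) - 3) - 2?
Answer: -18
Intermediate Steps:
y = 5 (y = 4 + 1 = 5)
Y = 3 (Y = 3*(((1 + 5) - 3) - 2) = 3*((6 - 3) - 2) = 3*(3 - 2) = 3*1 = 3)
U(S, T) = -6 (U(S, T) = -5 - 1 = -6)
Y*U(-4, 7) = 3*(-6) = -18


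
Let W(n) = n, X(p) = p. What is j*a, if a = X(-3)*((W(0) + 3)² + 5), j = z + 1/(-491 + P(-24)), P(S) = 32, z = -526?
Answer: 3380090/153 ≈ 22092.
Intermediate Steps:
j = -241435/459 (j = -526 + 1/(-491 + 32) = -526 + 1/(-459) = -526 - 1/459 = -241435/459 ≈ -526.00)
a = -42 (a = -3*((0 + 3)² + 5) = -3*(3² + 5) = -3*(9 + 5) = -3*14 = -42)
j*a = -241435/459*(-42) = 3380090/153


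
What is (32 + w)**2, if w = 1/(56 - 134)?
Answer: 6225025/6084 ≈ 1023.2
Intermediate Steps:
w = -1/78 (w = 1/(-78) = -1/78 ≈ -0.012821)
(32 + w)**2 = (32 - 1/78)**2 = (2495/78)**2 = 6225025/6084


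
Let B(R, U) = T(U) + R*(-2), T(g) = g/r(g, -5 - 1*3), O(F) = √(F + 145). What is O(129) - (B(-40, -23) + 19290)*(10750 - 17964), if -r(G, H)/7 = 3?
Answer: 2934604702/21 + √274 ≈ 1.3974e+8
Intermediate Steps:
O(F) = √(145 + F)
r(G, H) = -21 (r(G, H) = -7*3 = -21)
T(g) = -g/21 (T(g) = g/(-21) = g*(-1/21) = -g/21)
B(R, U) = -2*R - U/21 (B(R, U) = -U/21 + R*(-2) = -U/21 - 2*R = -2*R - U/21)
O(129) - (B(-40, -23) + 19290)*(10750 - 17964) = √(145 + 129) - ((-2*(-40) - 1/21*(-23)) + 19290)*(10750 - 17964) = √274 - ((80 + 23/21) + 19290)*(-7214) = √274 - (1703/21 + 19290)*(-7214) = √274 - 406793*(-7214)/21 = √274 - 1*(-2934604702/21) = √274 + 2934604702/21 = 2934604702/21 + √274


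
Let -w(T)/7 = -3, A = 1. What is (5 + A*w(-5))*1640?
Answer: 42640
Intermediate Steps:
w(T) = 21 (w(T) = -7*(-3) = 21)
(5 + A*w(-5))*1640 = (5 + 1*21)*1640 = (5 + 21)*1640 = 26*1640 = 42640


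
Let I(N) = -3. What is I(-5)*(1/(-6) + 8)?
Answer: -47/2 ≈ -23.500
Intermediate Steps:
I(-5)*(1/(-6) + 8) = -3*(1/(-6) + 8) = -3*(-1/6 + 8) = -3*47/6 = -47/2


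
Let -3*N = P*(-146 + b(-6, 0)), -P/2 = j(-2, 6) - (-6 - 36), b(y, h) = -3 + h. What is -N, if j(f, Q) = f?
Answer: 11920/3 ≈ 3973.3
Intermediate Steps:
P = -80 (P = -2*(-2 - (-6 - 36)) = -2*(-2 - 1*(-42)) = -2*(-2 + 42) = -2*40 = -80)
N = -11920/3 (N = -(-80)*(-146 + (-3 + 0))/3 = -(-80)*(-146 - 3)/3 = -(-80)*(-149)/3 = -⅓*11920 = -11920/3 ≈ -3973.3)
-N = -1*(-11920/3) = 11920/3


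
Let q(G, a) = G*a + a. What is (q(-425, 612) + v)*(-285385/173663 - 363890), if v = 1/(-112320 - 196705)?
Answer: 1013491873817834070091/10733241715 ≈ 9.4426e+10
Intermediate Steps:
q(G, a) = a + G*a
v = -1/309025 (v = 1/(-309025) = -1/309025 ≈ -3.2360e-6)
(q(-425, 612) + v)*(-285385/173663 - 363890) = (612*(1 - 425) - 1/309025)*(-285385/173663 - 363890) = (612*(-424) - 1/309025)*(-285385*1/173663 - 363890) = (-259488 - 1/309025)*(-285385/173663 - 363890) = -80188279201/309025*(-63194514455/173663) = 1013491873817834070091/10733241715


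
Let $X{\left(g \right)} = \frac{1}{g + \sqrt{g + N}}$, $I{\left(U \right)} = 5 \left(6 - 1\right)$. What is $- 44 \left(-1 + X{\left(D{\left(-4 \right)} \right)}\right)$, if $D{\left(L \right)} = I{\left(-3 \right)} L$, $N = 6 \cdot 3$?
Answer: $\frac{224004}{5041} + \frac{22 i \sqrt{82}}{5041} \approx 44.436 + 0.03952 i$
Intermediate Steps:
$I{\left(U \right)} = 25$ ($I{\left(U \right)} = 5 \cdot 5 = 25$)
$N = 18$
$D{\left(L \right)} = 25 L$
$X{\left(g \right)} = \frac{1}{g + \sqrt{18 + g}}$ ($X{\left(g \right)} = \frac{1}{g + \sqrt{g + 18}} = \frac{1}{g + \sqrt{18 + g}}$)
$- 44 \left(-1 + X{\left(D{\left(-4 \right)} \right)}\right) = - 44 \left(-1 + \frac{1}{25 \left(-4\right) + \sqrt{18 + 25 \left(-4\right)}}\right) = - 44 \left(-1 + \frac{1}{-100 + \sqrt{18 - 100}}\right) = - 44 \left(-1 + \frac{1}{-100 + \sqrt{-82}}\right) = - 44 \left(-1 + \frac{1}{-100 + i \sqrt{82}}\right) = 44 - \frac{44}{-100 + i \sqrt{82}}$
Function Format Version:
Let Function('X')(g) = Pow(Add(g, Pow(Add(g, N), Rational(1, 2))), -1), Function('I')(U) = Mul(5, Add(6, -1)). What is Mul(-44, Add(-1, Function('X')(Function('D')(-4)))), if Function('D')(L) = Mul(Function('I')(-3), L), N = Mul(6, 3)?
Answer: Add(Rational(224004, 5041), Mul(Rational(22, 5041), I, Pow(82, Rational(1, 2)))) ≈ Add(44.436, Mul(0.039520, I))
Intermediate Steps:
Function('I')(U) = 25 (Function('I')(U) = Mul(5, 5) = 25)
N = 18
Function('D')(L) = Mul(25, L)
Function('X')(g) = Pow(Add(g, Pow(Add(18, g), Rational(1, 2))), -1) (Function('X')(g) = Pow(Add(g, Pow(Add(g, 18), Rational(1, 2))), -1) = Pow(Add(g, Pow(Add(18, g), Rational(1, 2))), -1))
Mul(-44, Add(-1, Function('X')(Function('D')(-4)))) = Mul(-44, Add(-1, Pow(Add(Mul(25, -4), Pow(Add(18, Mul(25, -4)), Rational(1, 2))), -1))) = Mul(-44, Add(-1, Pow(Add(-100, Pow(Add(18, -100), Rational(1, 2))), -1))) = Mul(-44, Add(-1, Pow(Add(-100, Pow(-82, Rational(1, 2))), -1))) = Mul(-44, Add(-1, Pow(Add(-100, Mul(I, Pow(82, Rational(1, 2)))), -1))) = Add(44, Mul(-44, Pow(Add(-100, Mul(I, Pow(82, Rational(1, 2)))), -1)))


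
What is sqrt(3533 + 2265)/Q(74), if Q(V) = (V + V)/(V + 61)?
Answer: 135*sqrt(5798)/148 ≈ 69.456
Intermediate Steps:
Q(V) = 2*V/(61 + V) (Q(V) = (2*V)/(61 + V) = 2*V/(61 + V))
sqrt(3533 + 2265)/Q(74) = sqrt(3533 + 2265)/((2*74/(61 + 74))) = sqrt(5798)/((2*74/135)) = sqrt(5798)/((2*74*(1/135))) = sqrt(5798)/(148/135) = sqrt(5798)*(135/148) = 135*sqrt(5798)/148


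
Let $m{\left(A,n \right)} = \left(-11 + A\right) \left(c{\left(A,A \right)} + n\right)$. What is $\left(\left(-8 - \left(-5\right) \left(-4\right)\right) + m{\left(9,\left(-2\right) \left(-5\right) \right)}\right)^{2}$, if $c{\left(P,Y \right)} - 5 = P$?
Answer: $5776$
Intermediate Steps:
$c{\left(P,Y \right)} = 5 + P$
$m{\left(A,n \right)} = \left(-11 + A\right) \left(5 + A + n\right)$ ($m{\left(A,n \right)} = \left(-11 + A\right) \left(\left(5 + A\right) + n\right) = \left(-11 + A\right) \left(5 + A + n\right)$)
$\left(\left(-8 - \left(-5\right) \left(-4\right)\right) + m{\left(9,\left(-2\right) \left(-5\right) \right)}\right)^{2} = \left(\left(-8 - \left(-5\right) \left(-4\right)\right) - \left(109 - 81 + 2 \left(-2\right) \left(-5\right)\right)\right)^{2} = \left(\left(-8 - 20\right) - 48\right)^{2} = \left(-28 - 48\right)^{2} = \left(-76\right)^{2} = 5776$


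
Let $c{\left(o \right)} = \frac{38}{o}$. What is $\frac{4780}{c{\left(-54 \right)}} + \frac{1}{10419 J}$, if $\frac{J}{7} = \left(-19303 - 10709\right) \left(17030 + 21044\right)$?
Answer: $- \frac{10755712429161366259}{1583438215977576} \approx -6792.6$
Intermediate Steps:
$J = -7998738216$ ($J = 7 \left(-19303 - 10709\right) \left(17030 + 21044\right) = 7 \left(\left(-30012\right) 38074\right) = 7 \left(-1142676888\right) = -7998738216$)
$\frac{4780}{c{\left(-54 \right)}} + \frac{1}{10419 J} = \frac{4780}{38 \frac{1}{-54}} + \frac{1}{10419 \left(-7998738216\right)} = \frac{4780}{38 \left(- \frac{1}{54}\right)} + \frac{1}{10419} \left(- \frac{1}{7998738216}\right) = \frac{4780}{- \frac{19}{27}} - \frac{1}{83338853472504} = 4780 \left(- \frac{27}{19}\right) - \frac{1}{83338853472504} = - \frac{129060}{19} - \frac{1}{83338853472504} = - \frac{10755712429161366259}{1583438215977576}$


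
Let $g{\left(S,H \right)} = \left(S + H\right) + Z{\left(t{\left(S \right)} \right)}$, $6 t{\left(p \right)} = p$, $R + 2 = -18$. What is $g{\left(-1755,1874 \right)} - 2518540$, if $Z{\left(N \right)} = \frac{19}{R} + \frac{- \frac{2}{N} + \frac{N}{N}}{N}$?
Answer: $- \frac{3447467812067}{1368900} \approx -2.5184 \cdot 10^{6}$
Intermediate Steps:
$R = -20$ ($R = -2 - 18 = -20$)
$t{\left(p \right)} = \frac{p}{6}$
$Z{\left(N \right)} = - \frac{19}{20} + \frac{1 - \frac{2}{N}}{N}$ ($Z{\left(N \right)} = \frac{19}{-20} + \frac{- \frac{2}{N} + \frac{N}{N}}{N} = 19 \left(- \frac{1}{20}\right) + \frac{- \frac{2}{N} + 1}{N} = - \frac{19}{20} + \frac{1 - \frac{2}{N}}{N}$)
$g{\left(S,H \right)} = - \frac{19}{20} + H + S - \frac{72}{S^{2}} + \frac{6}{S}$ ($g{\left(S,H \right)} = \left(S + H\right) - \left(\frac{19}{20} - \frac{6}{S} + 2 \frac{36}{S^{2}}\right) = \left(H + S\right) - \left(\frac{19}{20} - \frac{6}{S} + 2 \cdot 36 \frac{1}{S^{2}}\right) = \left(H + S\right) - \left(\frac{19}{20} - \frac{6}{S} + \frac{72}{S^{2}}\right) = - \frac{19}{20} + H + S - \frac{72}{S^{2}} + \frac{6}{S}$)
$g{\left(-1755,1874 \right)} - 2518540 = \left(- \frac{19}{20} + 1874 - 1755 - \frac{72}{3080025} + \frac{6}{-1755}\right) - 2518540 = \left(- \frac{19}{20} + 1874 - 1755 - \frac{8}{342225} + 6 \left(- \frac{1}{1755}\right)\right) - 2518540 = \left(- \frac{19}{20} + 1874 - 1755 - \frac{8}{342225} - \frac{2}{585}\right) - 2518540 = \frac{161593933}{1368900} - 2518540 = - \frac{3447467812067}{1368900}$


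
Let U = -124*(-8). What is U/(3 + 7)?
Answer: 496/5 ≈ 99.200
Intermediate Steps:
U = 992
U/(3 + 7) = 992/(3 + 7) = 992/10 = 992*(⅒) = 496/5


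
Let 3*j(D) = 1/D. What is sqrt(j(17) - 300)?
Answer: I*sqrt(780249)/51 ≈ 17.32*I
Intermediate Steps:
j(D) = 1/(3*D)
sqrt(j(17) - 300) = sqrt((1/3)/17 - 300) = sqrt((1/3)*(1/17) - 300) = sqrt(1/51 - 300) = sqrt(-15299/51) = I*sqrt(780249)/51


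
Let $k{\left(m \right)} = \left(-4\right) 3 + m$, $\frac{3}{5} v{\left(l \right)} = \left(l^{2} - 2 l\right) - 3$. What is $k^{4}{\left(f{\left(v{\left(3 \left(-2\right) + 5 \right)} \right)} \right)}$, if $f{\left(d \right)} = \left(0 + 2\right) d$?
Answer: $20736$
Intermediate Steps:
$v{\left(l \right)} = -5 - \frac{10 l}{3} + \frac{5 l^{2}}{3}$ ($v{\left(l \right)} = \frac{5 \left(\left(l^{2} - 2 l\right) - 3\right)}{3} = \frac{5 \left(-3 + l^{2} - 2 l\right)}{3} = -5 - \frac{10 l}{3} + \frac{5 l^{2}}{3}$)
$f{\left(d \right)} = 2 d$
$k{\left(m \right)} = -12 + m$
$k^{4}{\left(f{\left(v{\left(3 \left(-2\right) + 5 \right)} \right)} \right)} = \left(-12 + 2 \left(-5 - \frac{10 \left(3 \left(-2\right) + 5\right)}{3} + \frac{5 \left(3 \left(-2\right) + 5\right)^{2}}{3}\right)\right)^{4} = \left(-12 + 2 \left(-5 - \frac{10 \left(-6 + 5\right)}{3} + \frac{5 \left(-6 + 5\right)^{2}}{3}\right)\right)^{4} = \left(-12 + 2 \left(-5 - - \frac{10}{3} + \frac{5 \left(-1\right)^{2}}{3}\right)\right)^{4} = \left(-12 + 2 \left(-5 + \frac{10}{3} + \frac{5}{3} \cdot 1\right)\right)^{4} = \left(-12 + 2 \left(-5 + \frac{10}{3} + \frac{5}{3}\right)\right)^{4} = \left(-12 + 2 \cdot 0\right)^{4} = \left(-12 + 0\right)^{4} = \left(-12\right)^{4} = 20736$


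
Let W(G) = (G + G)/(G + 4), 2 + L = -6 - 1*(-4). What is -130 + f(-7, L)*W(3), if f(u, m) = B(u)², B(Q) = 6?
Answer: -694/7 ≈ -99.143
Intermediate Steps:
L = -4 (L = -2 + (-6 - 1*(-4)) = -2 + (-6 + 4) = -2 - 2 = -4)
f(u, m) = 36 (f(u, m) = 6² = 36)
W(G) = 2*G/(4 + G) (W(G) = (2*G)/(4 + G) = 2*G/(4 + G))
-130 + f(-7, L)*W(3) = -130 + 36*(2*3/(4 + 3)) = -130 + 36*(2*3/7) = -130 + 36*(2*3*(⅐)) = -130 + 36*(6/7) = -130 + 216/7 = -694/7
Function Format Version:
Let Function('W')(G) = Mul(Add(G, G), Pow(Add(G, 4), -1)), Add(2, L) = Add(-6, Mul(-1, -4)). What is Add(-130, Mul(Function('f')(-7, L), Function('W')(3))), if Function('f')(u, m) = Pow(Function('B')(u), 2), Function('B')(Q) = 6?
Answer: Rational(-694, 7) ≈ -99.143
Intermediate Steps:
L = -4 (L = Add(-2, Add(-6, Mul(-1, -4))) = Add(-2, Add(-6, 4)) = Add(-2, -2) = -4)
Function('f')(u, m) = 36 (Function('f')(u, m) = Pow(6, 2) = 36)
Function('W')(G) = Mul(2, G, Pow(Add(4, G), -1)) (Function('W')(G) = Mul(Mul(2, G), Pow(Add(4, G), -1)) = Mul(2, G, Pow(Add(4, G), -1)))
Add(-130, Mul(Function('f')(-7, L), Function('W')(3))) = Add(-130, Mul(36, Mul(2, 3, Pow(Add(4, 3), -1)))) = Add(-130, Mul(36, Mul(2, 3, Pow(7, -1)))) = Add(-130, Mul(36, Mul(2, 3, Rational(1, 7)))) = Add(-130, Mul(36, Rational(6, 7))) = Add(-130, Rational(216, 7)) = Rational(-694, 7)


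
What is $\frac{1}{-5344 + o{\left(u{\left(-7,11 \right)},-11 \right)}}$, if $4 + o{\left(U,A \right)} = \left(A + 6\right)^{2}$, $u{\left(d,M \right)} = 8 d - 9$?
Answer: $- \frac{1}{5323} \approx -0.00018786$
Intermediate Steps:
$u{\left(d,M \right)} = -9 + 8 d$
$o{\left(U,A \right)} = -4 + \left(6 + A\right)^{2}$ ($o{\left(U,A \right)} = -4 + \left(A + 6\right)^{2} = -4 + \left(6 + A\right)^{2}$)
$\frac{1}{-5344 + o{\left(u{\left(-7,11 \right)},-11 \right)}} = \frac{1}{-5344 - \left(4 - \left(6 - 11\right)^{2}\right)} = \frac{1}{-5344 - \left(4 - \left(-5\right)^{2}\right)} = \frac{1}{-5344 + \left(-4 + 25\right)} = \frac{1}{-5344 + 21} = \frac{1}{-5323} = - \frac{1}{5323}$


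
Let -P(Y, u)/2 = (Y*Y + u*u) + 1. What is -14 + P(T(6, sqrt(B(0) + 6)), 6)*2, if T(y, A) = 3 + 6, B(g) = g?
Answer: -486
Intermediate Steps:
T(y, A) = 9
P(Y, u) = -2 - 2*Y**2 - 2*u**2 (P(Y, u) = -2*((Y*Y + u*u) + 1) = -2*((Y**2 + u**2) + 1) = -2*(1 + Y**2 + u**2) = -2 - 2*Y**2 - 2*u**2)
-14 + P(T(6, sqrt(B(0) + 6)), 6)*2 = -14 + (-2 - 2*9**2 - 2*6**2)*2 = -14 + (-2 - 2*81 - 2*36)*2 = -14 + (-2 - 162 - 72)*2 = -14 - 236*2 = -14 - 472 = -486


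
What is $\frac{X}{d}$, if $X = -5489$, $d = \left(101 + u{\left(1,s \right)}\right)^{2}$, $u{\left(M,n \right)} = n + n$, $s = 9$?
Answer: $- \frac{5489}{14161} \approx -0.38761$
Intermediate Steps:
$u{\left(M,n \right)} = 2 n$
$d = 14161$ ($d = \left(101 + 2 \cdot 9\right)^{2} = \left(101 + 18\right)^{2} = 119^{2} = 14161$)
$\frac{X}{d} = - \frac{5489}{14161}$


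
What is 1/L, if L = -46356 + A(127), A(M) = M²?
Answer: -1/30227 ≈ -3.3083e-5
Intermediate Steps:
L = -30227 (L = -46356 + 127² = -46356 + 16129 = -30227)
1/L = 1/(-30227) = -1/30227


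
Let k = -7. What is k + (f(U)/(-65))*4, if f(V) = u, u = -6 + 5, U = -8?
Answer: -451/65 ≈ -6.9385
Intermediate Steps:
u = -1
f(V) = -1
k + (f(U)/(-65))*4 = -7 - 1/(-65)*4 = -7 - 1*(-1/65)*4 = -7 + (1/65)*4 = -7 + 4/65 = -451/65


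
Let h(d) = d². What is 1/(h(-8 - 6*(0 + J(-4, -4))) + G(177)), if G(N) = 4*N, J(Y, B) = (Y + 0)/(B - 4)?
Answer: 1/829 ≈ 0.0012063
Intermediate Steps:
J(Y, B) = Y/(-4 + B)
1/(h(-8 - 6*(0 + J(-4, -4))) + G(177)) = 1/((-8 - 6*(0 - 4/(-4 - 4)))² + 4*177) = 1/((-8 - 6*(0 - 4/(-8)))² + 708) = 1/((-8 - 6*(0 - 4*(-⅛)))² + 708) = 1/((-8 - 6*(0 + ½))² + 708) = 1/((-8 - 6*½)² + 708) = 1/((-8 - 3)² + 708) = 1/((-11)² + 708) = 1/(121 + 708) = 1/829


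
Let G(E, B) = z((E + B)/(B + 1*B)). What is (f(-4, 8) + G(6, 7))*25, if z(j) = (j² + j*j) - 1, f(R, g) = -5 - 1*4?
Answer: -20275/98 ≈ -206.89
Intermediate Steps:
f(R, g) = -9 (f(R, g) = -5 - 4 = -9)
z(j) = -1 + 2*j² (z(j) = (j² + j²) - 1 = 2*j² - 1 = -1 + 2*j²)
G(E, B) = -1 + (B + E)²/(2*B²) (G(E, B) = -1 + 2*((E + B)/(B + 1*B))² = -1 + 2*((B + E)/(B + B))² = -1 + 2*((B + E)/((2*B)))² = -1 + 2*((B + E)*(1/(2*B)))² = -1 + 2*((B + E)/(2*B))² = -1 + 2*((B + E)²/(4*B²)) = -1 + (B + E)²/(2*B²))
(f(-4, 8) + G(6, 7))*25 = (-9 + (-1 + (½)*(7 + 6)²/7²))*25 = (-9 + (-1 + (½)*(1/49)*13²))*25 = (-9 + (-1 + (½)*(1/49)*169))*25 = (-9 + (-1 + 169/98))*25 = (-9 + 71/98)*25 = -811/98*25 = -20275/98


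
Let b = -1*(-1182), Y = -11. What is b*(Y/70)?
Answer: -6501/35 ≈ -185.74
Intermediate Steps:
b = 1182
b*(Y/70) = 1182*(-11/70) = -6501/35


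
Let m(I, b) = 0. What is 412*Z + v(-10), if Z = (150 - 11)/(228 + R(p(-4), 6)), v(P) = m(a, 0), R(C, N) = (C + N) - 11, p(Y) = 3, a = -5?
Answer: 28634/113 ≈ 253.40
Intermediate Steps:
R(C, N) = -11 + C + N
v(P) = 0
Z = 139/226 (Z = (150 - 11)/(228 + (-11 + 3 + 6)) = 139/(228 - 2) = 139/226 ≈ 0.61504)
412*Z + v(-10) = 412*(139/226) + 0 = 28634/113 + 0 = 28634/113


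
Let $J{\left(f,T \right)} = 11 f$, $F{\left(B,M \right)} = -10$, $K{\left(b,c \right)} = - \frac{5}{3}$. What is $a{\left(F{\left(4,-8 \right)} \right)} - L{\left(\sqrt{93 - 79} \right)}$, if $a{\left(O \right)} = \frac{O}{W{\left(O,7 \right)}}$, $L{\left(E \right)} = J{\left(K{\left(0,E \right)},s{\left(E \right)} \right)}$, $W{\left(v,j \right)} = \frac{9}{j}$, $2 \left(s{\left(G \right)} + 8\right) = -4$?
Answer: $\frac{95}{9} \approx 10.556$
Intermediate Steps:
$K{\left(b,c \right)} = - \frac{5}{3}$ ($K{\left(b,c \right)} = \left(-5\right) \frac{1}{3} = - \frac{5}{3}$)
$s{\left(G \right)} = -10$ ($s{\left(G \right)} = -8 + \frac{1}{2} \left(-4\right) = -8 - 2 = -10$)
$L{\left(E \right)} = - \frac{55}{3}$ ($L{\left(E \right)} = 11 \left(- \frac{5}{3}\right) = - \frac{55}{3}$)
$a{\left(O \right)} = \frac{7 O}{9}$ ($a{\left(O \right)} = \frac{O}{9 \cdot \frac{1}{7}} = \frac{O}{\frac{9}{7}} = O \frac{7}{9} = \frac{7 O}{9}$)
$a{\left(F{\left(4,-8 \right)} \right)} - L{\left(\sqrt{93 - 79} \right)} = \frac{7}{9} \left(-10\right) - - \frac{55}{3} = - \frac{70}{9} + \frac{55}{3} = \frac{95}{9}$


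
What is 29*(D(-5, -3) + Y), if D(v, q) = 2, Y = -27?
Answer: -725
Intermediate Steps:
29*(D(-5, -3) + Y) = 29*(2 - 27) = 29*(-25) = -725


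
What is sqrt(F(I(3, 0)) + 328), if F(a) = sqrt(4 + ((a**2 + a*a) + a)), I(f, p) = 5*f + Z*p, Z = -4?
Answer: sqrt(328 + sqrt(469)) ≈ 18.699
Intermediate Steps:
I(f, p) = -4*p + 5*f (I(f, p) = 5*f - 4*p = -4*p + 5*f)
F(a) = sqrt(4 + a + 2*a**2) (F(a) = sqrt(4 + ((a**2 + a**2) + a)) = sqrt(4 + (2*a**2 + a)) = sqrt(4 + (a + 2*a**2)) = sqrt(4 + a + 2*a**2))
sqrt(F(I(3, 0)) + 328) = sqrt(sqrt(4 + (-4*0 + 5*3) + 2*(-4*0 + 5*3)**2) + 328) = sqrt(sqrt(4 + (0 + 15) + 2*(0 + 15)**2) + 328) = sqrt(sqrt(4 + 15 + 2*15**2) + 328) = sqrt(sqrt(4 + 15 + 2*225) + 328) = sqrt(sqrt(4 + 15 + 450) + 328) = sqrt(sqrt(469) + 328) = sqrt(328 + sqrt(469))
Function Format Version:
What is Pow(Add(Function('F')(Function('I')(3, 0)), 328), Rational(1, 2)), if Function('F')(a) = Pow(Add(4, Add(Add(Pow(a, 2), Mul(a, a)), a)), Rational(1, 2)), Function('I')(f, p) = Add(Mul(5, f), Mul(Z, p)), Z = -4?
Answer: Pow(Add(328, Pow(469, Rational(1, 2))), Rational(1, 2)) ≈ 18.699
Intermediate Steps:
Function('I')(f, p) = Add(Mul(-4, p), Mul(5, f)) (Function('I')(f, p) = Add(Mul(5, f), Mul(-4, p)) = Add(Mul(-4, p), Mul(5, f)))
Function('F')(a) = Pow(Add(4, a, Mul(2, Pow(a, 2))), Rational(1, 2)) (Function('F')(a) = Pow(Add(4, Add(Add(Pow(a, 2), Pow(a, 2)), a)), Rational(1, 2)) = Pow(Add(4, Add(Mul(2, Pow(a, 2)), a)), Rational(1, 2)) = Pow(Add(4, Add(a, Mul(2, Pow(a, 2)))), Rational(1, 2)) = Pow(Add(4, a, Mul(2, Pow(a, 2))), Rational(1, 2)))
Pow(Add(Function('F')(Function('I')(3, 0)), 328), Rational(1, 2)) = Pow(Add(Pow(Add(4, Add(Mul(-4, 0), Mul(5, 3)), Mul(2, Pow(Add(Mul(-4, 0), Mul(5, 3)), 2))), Rational(1, 2)), 328), Rational(1, 2)) = Pow(Add(Pow(Add(4, Add(0, 15), Mul(2, Pow(Add(0, 15), 2))), Rational(1, 2)), 328), Rational(1, 2)) = Pow(Add(Pow(Add(4, 15, Mul(2, Pow(15, 2))), Rational(1, 2)), 328), Rational(1, 2)) = Pow(Add(Pow(Add(4, 15, Mul(2, 225)), Rational(1, 2)), 328), Rational(1, 2)) = Pow(Add(Pow(Add(4, 15, 450), Rational(1, 2)), 328), Rational(1, 2)) = Pow(Add(Pow(469, Rational(1, 2)), 328), Rational(1, 2)) = Pow(Add(328, Pow(469, Rational(1, 2))), Rational(1, 2))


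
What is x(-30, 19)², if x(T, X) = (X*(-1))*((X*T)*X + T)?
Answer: 42576195600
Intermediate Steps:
x(T, X) = -X*(T + T*X²) (x(T, X) = (-X)*((T*X)*X + T) = (-X)*(T*X² + T) = (-X)*(T + T*X²) = -X*(T + T*X²))
x(-30, 19)² = (-1*(-30)*19*(1 + 19²))² = (-1*(-30)*19*(1 + 361))² = (-1*(-30)*19*362)² = 206340² = 42576195600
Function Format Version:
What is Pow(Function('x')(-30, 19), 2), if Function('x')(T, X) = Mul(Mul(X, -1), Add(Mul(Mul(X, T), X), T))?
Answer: 42576195600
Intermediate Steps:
Function('x')(T, X) = Mul(-1, X, Add(T, Mul(T, Pow(X, 2)))) (Function('x')(T, X) = Mul(Mul(-1, X), Add(Mul(Mul(T, X), X), T)) = Mul(Mul(-1, X), Add(Mul(T, Pow(X, 2)), T)) = Mul(Mul(-1, X), Add(T, Mul(T, Pow(X, 2)))) = Mul(-1, X, Add(T, Mul(T, Pow(X, 2)))))
Pow(Function('x')(-30, 19), 2) = Pow(Mul(-1, -30, 19, Add(1, Pow(19, 2))), 2) = Pow(Mul(-1, -30, 19, Add(1, 361)), 2) = Pow(Mul(-1, -30, 19, 362), 2) = Pow(206340, 2) = 42576195600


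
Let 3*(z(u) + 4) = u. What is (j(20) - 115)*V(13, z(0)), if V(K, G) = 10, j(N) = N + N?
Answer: -750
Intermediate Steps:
j(N) = 2*N
z(u) = -4 + u/3
(j(20) - 115)*V(13, z(0)) = (2*20 - 115)*10 = (40 - 115)*10 = -75*10 = -750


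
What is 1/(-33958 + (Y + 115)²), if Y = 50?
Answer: -1/6733 ≈ -0.00014852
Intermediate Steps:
1/(-33958 + (Y + 115)²) = 1/(-33958 + (50 + 115)²) = 1/(-33958 + 165²) = 1/(-33958 + 27225) = 1/(-6733) = -1/6733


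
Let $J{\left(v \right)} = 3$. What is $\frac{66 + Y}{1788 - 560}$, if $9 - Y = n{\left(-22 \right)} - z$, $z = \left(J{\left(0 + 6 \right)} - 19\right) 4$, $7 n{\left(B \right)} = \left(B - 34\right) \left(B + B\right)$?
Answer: $- \frac{341}{1228} \approx -0.27769$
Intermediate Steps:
$n{\left(B \right)} = \frac{2 B \left(-34 + B\right)}{7}$ ($n{\left(B \right)} = \frac{\left(B - 34\right) \left(B + B\right)}{7} = \frac{\left(-34 + B\right) 2 B}{7} = \frac{2 B \left(-34 + B\right)}{7}$)
$z = -64$ ($z = \left(3 - 19\right) 4 = \left(-16\right) 4 = -64$)
$Y = -407$ ($Y = 9 - \left(\frac{2}{7} \left(-22\right) \left(-34 - 22\right) - -64\right) = 9 - \left(\frac{2}{7} \left(-22\right) \left(-56\right) + 64\right) = 9 - \left(352 + 64\right) = 9 - 416 = -407$)
$\frac{66 + Y}{1788 - 560} = \frac{66 - 407}{1788 - 560} = - \frac{341}{1228}$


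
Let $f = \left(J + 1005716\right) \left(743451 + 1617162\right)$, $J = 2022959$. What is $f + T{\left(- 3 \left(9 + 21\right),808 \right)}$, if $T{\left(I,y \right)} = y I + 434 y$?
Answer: $7149529855727$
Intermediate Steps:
$T{\left(I,y \right)} = 434 y + I y$ ($T{\left(I,y \right)} = I y + 434 y = 434 y + I y$)
$f = 7149529577775$ ($f = \left(2022959 + 1005716\right) \left(743451 + 1617162\right) = 3028675 \cdot 2360613 = 7149529577775$)
$f + T{\left(- 3 \left(9 + 21\right),808 \right)} = 7149529577775 + 808 \left(434 - 3 \left(9 + 21\right)\right) = 7149529577775 + 808 \left(434 - 90\right) = 7149529577775 + 808 \cdot 344 = 7149529577775 + 277952 = 7149529855727$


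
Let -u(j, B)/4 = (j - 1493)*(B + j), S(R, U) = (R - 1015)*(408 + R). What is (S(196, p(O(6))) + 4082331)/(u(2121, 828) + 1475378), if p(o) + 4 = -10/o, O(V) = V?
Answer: -717531/1186502 ≈ -0.60474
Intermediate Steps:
p(o) = -4 - 10/o
S(R, U) = (-1015 + R)*(408 + R)
u(j, B) = -4*(-1493 + j)*(B + j) (u(j, B) = -4*(j - 1493)*(B + j) = -4*(-1493 + j)*(B + j))
(S(196, p(O(6))) + 4082331)/(u(2121, 828) + 1475378) = ((-414120 + 196**2 - 607*196) + 4082331)/((-4*2121**2 + 5972*828 + 5972*2121 - 4*828*2121) + 1475378) = ((-414120 + 38416 - 118972) + 4082331)/((-4*4498641 + 4944816 + 12666612 - 7024752) + 1475378) = (-494676 + 4082331)/((-17994564 + 4944816 + 12666612 - 7024752) + 1475378) = 3587655/(-7407888 + 1475378) = 3587655/(-5932510) = 3587655*(-1/5932510) = -717531/1186502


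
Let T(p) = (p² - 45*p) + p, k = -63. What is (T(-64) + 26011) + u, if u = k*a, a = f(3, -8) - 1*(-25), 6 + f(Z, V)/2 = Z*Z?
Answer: 30970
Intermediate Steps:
f(Z, V) = -12 + 2*Z² (f(Z, V) = -12 + 2*(Z*Z) = -12 + 2*Z²)
a = 31 (a = (-12 + 2*3²) - 1*(-25) = (-12 + 2*9) + 25 = (-12 + 18) + 25 = 6 + 25 = 31)
T(p) = p² - 44*p
u = -1953 (u = -63*31 = -1953)
(T(-64) + 26011) + u = (-64*(-44 - 64) + 26011) - 1953 = (-64*(-108) + 26011) - 1953 = (6912 + 26011) - 1953 = 32923 - 1953 = 30970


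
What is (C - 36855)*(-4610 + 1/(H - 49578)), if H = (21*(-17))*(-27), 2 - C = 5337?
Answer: 7767971792290/39939 ≈ 1.9450e+8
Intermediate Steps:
C = -5335 (C = 2 - 1*5337 = 2 - 5337 = -5335)
H = 9639 (H = -357*(-27) = 9639)
(C - 36855)*(-4610 + 1/(H - 49578)) = (-5335 - 36855)*(-4610 + 1/(9639 - 49578)) = -42190*(-4610 + 1/(-39939)) = -42190*(-4610 - 1/39939) = -42190*(-184118791/39939) = 7767971792290/39939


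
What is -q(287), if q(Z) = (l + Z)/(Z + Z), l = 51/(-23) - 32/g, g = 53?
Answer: -173207/349853 ≈ -0.49509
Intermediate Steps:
l = -3439/1219 (l = 51/(-23) - 32/53 = 51*(-1/23) - 32*1/53 = -51/23 - 32/53 = -3439/1219 ≈ -2.8212)
q(Z) = (-3439/1219 + Z)/(2*Z) (q(Z) = (-3439/1219 + Z)/(Z + Z) = (-3439/1219 + Z)/((2*Z)) = (-3439/1219 + Z)*(1/(2*Z)) = (-3439/1219 + Z)/(2*Z))
-q(287) = -(-3439 + 1219*287)/(2438*287) = -(-3439 + 349853)/(2438*287) = -346414/(2438*287) = -1*173207/349853 = -173207/349853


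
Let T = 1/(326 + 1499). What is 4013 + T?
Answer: 7323726/1825 ≈ 4013.0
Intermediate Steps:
T = 1/1825 ≈ 0.00054795
4013 + T = 4013 + 1/1825 = 7323726/1825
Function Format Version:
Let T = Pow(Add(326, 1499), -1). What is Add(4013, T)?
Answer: Rational(7323726, 1825) ≈ 4013.0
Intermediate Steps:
T = Rational(1, 1825) (T = Pow(1825, -1) = Rational(1, 1825) ≈ 0.00054795)
Add(4013, T) = Add(4013, Rational(1, 1825)) = Rational(7323726, 1825)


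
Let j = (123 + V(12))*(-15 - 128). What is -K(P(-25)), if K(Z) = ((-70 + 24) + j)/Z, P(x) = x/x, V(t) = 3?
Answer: 18064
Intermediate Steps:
P(x) = 1
j = -18018 (j = (123 + 3)*(-15 - 128) = 126*(-143) = -18018)
K(Z) = -18064/Z (K(Z) = ((-70 + 24) - 18018)/Z = (-46 - 18018)/Z = -18064/Z)
-K(P(-25)) = -(-18064)/1 = -(-18064) = -1*(-18064) = 18064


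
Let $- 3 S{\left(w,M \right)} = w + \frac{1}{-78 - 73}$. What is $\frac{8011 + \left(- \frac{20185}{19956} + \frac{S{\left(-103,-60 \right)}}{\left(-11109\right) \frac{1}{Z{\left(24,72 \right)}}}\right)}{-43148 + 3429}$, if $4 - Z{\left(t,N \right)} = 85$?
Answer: $- \frac{12768844033037}{63314680603956} \approx -0.20167$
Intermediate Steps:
$Z{\left(t,N \right)} = -81$ ($Z{\left(t,N \right)} = 4 - 85 = -81$)
$S{\left(w,M \right)} = \frac{1}{453} - \frac{w}{3}$ ($S{\left(w,M \right)} = - \frac{w + \frac{1}{-78 - 73}}{3} = - \frac{w + \frac{1}{-151}}{3} = - \frac{w - \frac{1}{151}}{3} = - \frac{- \frac{1}{151} + w}{3} = \frac{1}{453} - \frac{w}{3}$)
$\frac{8011 + \left(- \frac{20185}{19956} + \frac{S{\left(-103,-60 \right)}}{\left(-11109\right) \frac{1}{Z{\left(24,72 \right)}}}\right)}{-43148 + 3429} = \frac{8011 - \left(\frac{20185}{19956} - \frac{\frac{1}{453} - - \frac{103}{3}}{\left(-11109\right) \frac{1}{-81}}\right)}{-43148 + 3429} = \frac{8011 - \left(\frac{20185}{19956} - \frac{\frac{1}{453} + \frac{103}{3}}{\left(-11109\right) \left(- \frac{1}{81}\right)}\right)}{-39719} = \left(8011 - \left(\frac{20185}{19956} - \frac{15554}{453 \cdot \frac{3703}{27}}\right)\right) \left(- \frac{1}{39719}\right) = \left(8011 + \left(- \frac{20185}{19956} + \frac{15554}{453} \cdot \frac{27}{3703}\right)\right) \left(- \frac{1}{39719}\right) = \left(8011 + \left(- \frac{20185}{19956} + \frac{19998}{79879}\right)\right) \left(- \frac{1}{39719}\right) = \left(8011 - \frac{1213277527}{1594065324}\right) \left(- \frac{1}{39719}\right) = \frac{12768844033037}{1594065324} \left(- \frac{1}{39719}\right) = - \frac{12768844033037}{63314680603956}$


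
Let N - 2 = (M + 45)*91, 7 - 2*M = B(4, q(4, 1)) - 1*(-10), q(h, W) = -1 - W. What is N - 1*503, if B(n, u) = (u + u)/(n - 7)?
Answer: 20381/6 ≈ 3396.8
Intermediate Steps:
B(n, u) = 2*u/(-7 + n) (B(n, u) = (2*u)/(-7 + n) = 2*u/(-7 + n))
M = -13/6 (M = 7/2 - (2*(-1 - 1*1)/(-7 + 4) - 1*(-10))/2 = 7/2 - (2*(-1 - 1)/(-3) + 10)/2 = 7/2 - (2*(-2)*(-1/3) + 10)/2 = 7/2 - (4/3 + 10)/2 = 7/2 - 1/2*34/3 = 7/2 - 17/3 = -13/6 ≈ -2.1667)
N = 23399/6 (N = 2 + (-13/6 + 45)*91 = 2 + (257/6)*91 = 2 + 23387/6 = 23399/6 ≈ 3899.8)
N - 1*503 = 23399/6 - 1*503 = 23399/6 - 503 = 20381/6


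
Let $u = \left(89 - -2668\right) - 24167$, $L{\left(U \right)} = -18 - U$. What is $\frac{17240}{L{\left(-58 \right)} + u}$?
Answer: $- \frac{1724}{2137} \approx -0.80674$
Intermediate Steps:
$u = -21410$ ($u = \left(89 + 2668\right) - 24167 = 2757 - 24167 = -21410$)
$\frac{17240}{L{\left(-58 \right)} + u} = \frac{17240}{\left(-18 - -58\right) - 21410} = \frac{17240}{\left(-18 + 58\right) - 21410} = \frac{17240}{40 - 21410} = \frac{17240}{-21370} = 17240 \left(- \frac{1}{21370}\right) = - \frac{1724}{2137}$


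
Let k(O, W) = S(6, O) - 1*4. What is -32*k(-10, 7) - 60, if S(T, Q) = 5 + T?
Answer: -284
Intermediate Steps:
k(O, W) = 7 (k(O, W) = (5 + 6) - 1*4 = 11 - 4 = 7)
-32*k(-10, 7) - 60 = -32*7 - 60 = -224 - 60 = -284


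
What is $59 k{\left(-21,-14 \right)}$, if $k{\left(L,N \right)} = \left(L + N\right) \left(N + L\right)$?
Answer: $72275$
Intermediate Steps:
$k{\left(L,N \right)} = \left(L + N\right)^{2}$ ($k{\left(L,N \right)} = \left(L + N\right) \left(L + N\right) = \left(L + N\right)^{2}$)
$59 k{\left(-21,-14 \right)} = 59 \left(-21 - 14\right)^{2} = 59 \left(-35\right)^{2} = 59 \cdot 1225 = 72275$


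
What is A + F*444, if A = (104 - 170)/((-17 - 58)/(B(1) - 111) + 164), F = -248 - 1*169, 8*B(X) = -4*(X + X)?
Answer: -3414691956/18443 ≈ -1.8515e+5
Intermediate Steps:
B(X) = -X (B(X) = (-4*(X + X))/8 = (-8*X)/8 = -X)
F = -417 (F = -248 - 169 = -417)
A = -7392/18443 (A = (104 - 170)/((-17 - 58)/(-1*1 - 111) + 164) = -66/(-75/(-1 - 111) + 164) = -66/(-75/(-112) + 164) = -66/(-75*(-1/112) + 164) = -66/(75/112 + 164) = -66/18443/112 = -66*112/18443 = -7392/18443 ≈ -0.40080)
A + F*444 = -7392/18443 - 417*444 = -7392/18443 - 185148 = -3414691956/18443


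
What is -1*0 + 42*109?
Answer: 4578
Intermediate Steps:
-1*0 + 42*109 = 0 + 4578 = 4578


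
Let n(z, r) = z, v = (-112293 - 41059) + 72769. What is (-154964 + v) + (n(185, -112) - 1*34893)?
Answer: -270255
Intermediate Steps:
v = -80583 (v = -153352 + 72769 = -80583)
(-154964 + v) + (n(185, -112) - 1*34893) = (-154964 - 80583) + (185 - 1*34893) = -235547 + (185 - 34893) = -235547 - 34708 = -270255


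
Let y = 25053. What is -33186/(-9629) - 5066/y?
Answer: 782628344/241235337 ≈ 3.2443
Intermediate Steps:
-33186/(-9629) - 5066/y = -33186/(-9629) - 5066/25053 = -33186*(-1/9629) - 5066*1/25053 = 33186/9629 - 5066/25053 = 782628344/241235337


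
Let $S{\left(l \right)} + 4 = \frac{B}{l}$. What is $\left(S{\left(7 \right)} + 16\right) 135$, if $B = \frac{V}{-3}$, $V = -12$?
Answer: $\frac{11880}{7} \approx 1697.1$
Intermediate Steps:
$B = 4$ ($B = - \frac{12}{-3} = \left(-12\right) \left(- \frac{1}{3}\right) = 4$)
$S{\left(l \right)} = -4 + \frac{4}{l}$
$\left(S{\left(7 \right)} + 16\right) 135 = \left(\left(-4 + \frac{4}{7}\right) + 16\right) 135 = \left(- \frac{24}{7} + 16\right) 135 = \frac{88}{7} \cdot 135 = \frac{11880}{7}$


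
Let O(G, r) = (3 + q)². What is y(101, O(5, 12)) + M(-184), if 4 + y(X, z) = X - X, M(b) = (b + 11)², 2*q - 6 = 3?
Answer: 29925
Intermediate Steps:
q = 9/2 (q = 3 + (½)*3 = 3 + 3/2 = 9/2 ≈ 4.5000)
O(G, r) = 225/4 (O(G, r) = (3 + 9/2)² = (15/2)² = 225/4)
M(b) = (11 + b)²
y(X, z) = -4 (y(X, z) = -4 + (X - X) = -4 + 0 = -4)
y(101, O(5, 12)) + M(-184) = -4 + (11 - 184)² = -4 + (-173)² = -4 + 29929 = 29925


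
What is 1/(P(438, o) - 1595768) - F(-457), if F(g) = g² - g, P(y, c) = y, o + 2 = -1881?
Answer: -333912140981/1595330 ≈ -2.0931e+5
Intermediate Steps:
o = -1883 (o = -2 - 1881 = -1883)
1/(P(438, o) - 1595768) - F(-457) = 1/(438 - 1595768) - (-457)*(-1 - 457) = 1/(-1595330) - (-457)*(-458) = -1/1595330 - 1*209306 = -1/1595330 - 209306 = -333912140981/1595330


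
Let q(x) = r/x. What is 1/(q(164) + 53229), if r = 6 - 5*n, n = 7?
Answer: 164/8729527 ≈ 1.8787e-5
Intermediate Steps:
r = -29 (r = 6 - 5*7 = 6 - 35 = -29)
q(x) = -29/x
1/(q(164) + 53229) = 1/(-29/164 + 53229) = 1/(8729527/164) = 164/8729527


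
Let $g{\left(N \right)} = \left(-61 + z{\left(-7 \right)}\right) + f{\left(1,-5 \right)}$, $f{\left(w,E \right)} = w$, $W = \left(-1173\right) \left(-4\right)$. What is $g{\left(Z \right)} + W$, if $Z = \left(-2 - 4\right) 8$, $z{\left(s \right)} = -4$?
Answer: $4628$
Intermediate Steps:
$W = 4692$
$Z = -48$ ($Z = \left(-6\right) 8 = -48$)
$g{\left(N \right)} = -64$ ($g{\left(N \right)} = \left(-61 - 4\right) + 1 = -65 + 1 = -64$)
$g{\left(Z \right)} + W = -64 + 4692 = 4628$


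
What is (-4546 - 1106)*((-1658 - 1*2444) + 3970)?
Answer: 746064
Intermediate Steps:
(-4546 - 1106)*((-1658 - 1*2444) + 3970) = -5652*((-1658 - 2444) + 3970) = -5652*(-4102 + 3970) = -5652*(-132) = 746064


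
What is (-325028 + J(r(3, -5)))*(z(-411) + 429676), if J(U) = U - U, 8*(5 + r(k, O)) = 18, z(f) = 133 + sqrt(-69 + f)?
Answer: -139699959652 - 1300112*I*sqrt(30) ≈ -1.397e+11 - 7.121e+6*I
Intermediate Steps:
r(k, O) = -11/4 (r(k, O) = -5 + (1/8)*18 = -5 + 9/4 = -11/4)
J(U) = 0
(-325028 + J(r(3, -5)))*(z(-411) + 429676) = (-325028 + 0)*((133 + sqrt(-69 - 411)) + 429676) = -325028*((133 + sqrt(-480)) + 429676) = -325028*((133 + 4*I*sqrt(30)) + 429676) = -325028*(429809 + 4*I*sqrt(30)) = -139699959652 - 1300112*I*sqrt(30)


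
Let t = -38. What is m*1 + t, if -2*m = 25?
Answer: -101/2 ≈ -50.500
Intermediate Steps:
m = -25/2 (m = -½*25 = -25/2 ≈ -12.500)
m*1 + t = -25/2*1 - 38 = -25/2 - 38 = -101/2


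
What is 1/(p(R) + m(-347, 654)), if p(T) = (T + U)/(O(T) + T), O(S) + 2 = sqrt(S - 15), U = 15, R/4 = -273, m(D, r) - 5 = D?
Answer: -136172756/46437150063 - 359*I*sqrt(123)/15479050021 ≈ -0.0029324 - 2.5722e-7*I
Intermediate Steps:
m(D, r) = 5 + D
R = -1092 (R = 4*(-273) = -1092)
O(S) = -2 + sqrt(-15 + S) (O(S) = -2 + sqrt(S - 15) = -2 + sqrt(-15 + S))
p(T) = (15 + T)/(-2 + T + sqrt(-15 + T)) (p(T) = (T + 15)/((-2 + sqrt(-15 + T)) + T) = (15 + T)/(-2 + T + sqrt(-15 + T)))
1/(p(R) + m(-347, 654)) = 1/((15 - 1092)/(-2 - 1092 + sqrt(-15 - 1092)) + (5 - 347)) = 1/(-1077/(-2 - 1092 + sqrt(-1107)) - 342) = 1/(-1077/(-2 - 1092 + 3*I*sqrt(123)) - 342) = 1/(-1077/(-1094 + 3*I*sqrt(123)) - 342) = 1/(-342 - 1077/(-1094 + 3*I*sqrt(123)))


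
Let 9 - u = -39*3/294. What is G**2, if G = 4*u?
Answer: 3392964/2401 ≈ 1413.1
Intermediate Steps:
u = 921/98 (u = 9 - (-39*3)/294 = 9 - (-117)/294 = 9 - 1*(-39/98) = 9 + 39/98 = 921/98 ≈ 9.3980)
G = 1842/49 (G = 4*(921/98) = 1842/49 ≈ 37.592)
G**2 = (1842/49)**2 = 3392964/2401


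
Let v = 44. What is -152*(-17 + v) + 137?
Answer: -3967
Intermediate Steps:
-152*(-17 + v) + 137 = -152*(-17 + 44) + 137 = -152*27 + 137 = -4104 + 137 = -3967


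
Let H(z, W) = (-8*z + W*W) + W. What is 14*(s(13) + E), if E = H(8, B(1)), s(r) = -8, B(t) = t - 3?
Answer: -980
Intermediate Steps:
B(t) = -3 + t
H(z, W) = W + W**2 - 8*z (H(z, W) = (-8*z + W**2) + W = (W**2 - 8*z) + W = W + W**2 - 8*z)
E = -62 (E = (-3 + 1) + (-3 + 1)**2 - 8*8 = -2 + (-2)**2 - 64 = -2 + 4 - 64 = -62)
14*(s(13) + E) = 14*(-8 - 62) = 14*(-70) = -980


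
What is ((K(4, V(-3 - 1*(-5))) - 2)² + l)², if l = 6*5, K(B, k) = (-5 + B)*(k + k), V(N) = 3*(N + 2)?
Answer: 498436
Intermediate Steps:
V(N) = 6 + 3*N (V(N) = 3*(2 + N) = 6 + 3*N)
K(B, k) = 2*k*(-5 + B) (K(B, k) = (-5 + B)*(2*k) = 2*k*(-5 + B))
l = 30
((K(4, V(-3 - 1*(-5))) - 2)² + l)² = ((2*(6 + 3*(-3 - 1*(-5)))*(-5 + 4) - 2)² + 30)² = ((2*(6 + 3*(-3 + 5))*(-1) - 2)² + 30)² = ((2*(6 + 3*2)*(-1) - 2)² + 30)² = ((2*(6 + 6)*(-1) - 2)² + 30)² = ((2*12*(-1) - 2)² + 30)² = ((-24 - 2)² + 30)² = ((-26)² + 30)² = (676 + 30)² = 706² = 498436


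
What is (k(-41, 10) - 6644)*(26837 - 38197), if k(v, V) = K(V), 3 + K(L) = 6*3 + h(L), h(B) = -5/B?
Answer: 75311120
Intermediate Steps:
K(L) = 15 - 5/L (K(L) = -3 + (6*3 - 5/L) = -3 + (18 - 5/L) = 15 - 5/L)
k(v, V) = 15 - 5/V
(k(-41, 10) - 6644)*(26837 - 38197) = ((15 - 5/10) - 6644)*(26837 - 38197) = ((15 - 5*1/10) - 6644)*(-11360) = ((15 - 1/2) - 6644)*(-11360) = (29/2 - 6644)*(-11360) = -13259/2*(-11360) = 75311120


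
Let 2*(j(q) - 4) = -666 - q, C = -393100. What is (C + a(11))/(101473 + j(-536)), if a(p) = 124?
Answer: -10916/2817 ≈ -3.8750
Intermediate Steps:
j(q) = -329 - q/2 (j(q) = 4 + (-666 - q)/2 = 4 + (-333 - q/2) = -329 - q/2)
(C + a(11))/(101473 + j(-536)) = (-393100 + 124)/(101473 + (-329 - 1/2*(-536))) = -392976/(101473 + (-329 + 268)) = -392976/(101473 - 61) = -392976/101412 = -392976*1/101412 = -10916/2817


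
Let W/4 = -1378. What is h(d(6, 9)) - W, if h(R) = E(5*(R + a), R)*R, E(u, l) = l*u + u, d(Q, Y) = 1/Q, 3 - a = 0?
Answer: 1191257/216 ≈ 5515.1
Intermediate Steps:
a = 3 (a = 3 - 1*0 = 3 + 0 = 3)
E(u, l) = u + l*u
W = -5512 (W = 4*(-1378) = -5512)
h(R) = R*(1 + R)*(15 + 5*R) (h(R) = ((5*(R + 3))*(1 + R))*R = ((5*(3 + R))*(1 + R))*R = ((15 + 5*R)*(1 + R))*R = ((1 + R)*(15 + 5*R))*R = R*(1 + R)*(15 + 5*R))
h(d(6, 9)) - W = 5*(1 + 1/6)*(3 + 1/6)/6 - 1*(-5512) = 5*(⅙)*(1 + ⅙)*(3 + ⅙) + 5512 = 5*(⅙)*(7/6)*(19/6) + 5512 = 665/216 + 5512 = 1191257/216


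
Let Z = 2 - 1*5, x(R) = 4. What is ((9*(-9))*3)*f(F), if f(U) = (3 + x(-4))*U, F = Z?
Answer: 5103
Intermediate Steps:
Z = -3 (Z = 2 - 5 = -3)
F = -3
f(U) = 7*U (f(U) = (3 + 4)*U = 7*U)
((9*(-9))*3)*f(F) = ((9*(-9))*3)*(7*(-3)) = -81*3*(-21) = -243*(-21) = 5103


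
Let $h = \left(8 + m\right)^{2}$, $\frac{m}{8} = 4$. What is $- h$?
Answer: $-1600$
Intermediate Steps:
$m = 32$ ($m = 8 \cdot 4 = 32$)
$h = 1600$ ($h = \left(8 + 32\right)^{2} = 40^{2} = 1600$)
$- h = \left(-1\right) 1600 = -1600$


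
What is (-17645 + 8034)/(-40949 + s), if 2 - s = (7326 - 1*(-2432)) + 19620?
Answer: 9611/70325 ≈ 0.13667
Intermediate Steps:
s = -29376 (s = 2 - ((7326 - 1*(-2432)) + 19620) = 2 - ((7326 + 2432) + 19620) = 2 - (9758 + 19620) = 2 - 1*29378 = 2 - 29378 = -29376)
(-17645 + 8034)/(-40949 + s) = (-17645 + 8034)/(-40949 - 29376) = -9611/(-70325) = -9611*(-1/70325) = 9611/70325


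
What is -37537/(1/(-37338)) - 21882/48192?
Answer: 11257301852545/8032 ≈ 1.4016e+9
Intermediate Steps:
-37537/(1/(-37338)) - 21882/48192 = -37537/(-1/37338) - 21882*1/48192 = -37537*(-37338) - 3647/8032 = 1401556506 - 3647/8032 = 11257301852545/8032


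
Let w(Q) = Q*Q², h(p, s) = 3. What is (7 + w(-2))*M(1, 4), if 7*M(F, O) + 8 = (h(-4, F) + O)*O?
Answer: -20/7 ≈ -2.8571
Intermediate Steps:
w(Q) = Q³
M(F, O) = -8/7 + O*(3 + O)/7 (M(F, O) = -8/7 + ((3 + O)*O)/7 = -8/7 + (O*(3 + O))/7 = -8/7 + O*(3 + O)/7)
(7 + w(-2))*M(1, 4) = (7 + (-2)³)*(-8/7 + (⅐)*4² + (3/7)*4) = (7 - 8)*(-8/7 + (⅐)*16 + 12/7) = -(-8/7 + 16/7 + 12/7) = -1*20/7 = -20/7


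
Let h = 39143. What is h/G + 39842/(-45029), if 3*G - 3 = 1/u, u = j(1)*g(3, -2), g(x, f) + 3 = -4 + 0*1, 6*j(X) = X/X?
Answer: 12337791819/225145 ≈ 54799.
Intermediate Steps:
j(X) = 1/6 (j(X) = (X/X)/6 = (1/6)*1 = 1/6)
g(x, f) = -7 (g(x, f) = -3 + (-4 + 0*1) = -3 + (-4 + 0) = -3 - 4 = -7)
u = -7/6 (u = (1/6)*(-7) = -7/6 ≈ -1.1667)
G = 5/7 (G = 1 + 1/(3*(-7/6)) = 1 + (1/3)*(-6/7) = 1 - 2/7 = 5/7 ≈ 0.71429)
h/G + 39842/(-45029) = 39143/(5/7) + 39842/(-45029) = 39143*(7/5) + 39842*(-1/45029) = 274001/5 - 39842/45029 = 12337791819/225145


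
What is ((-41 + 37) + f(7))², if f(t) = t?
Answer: 9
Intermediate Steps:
((-41 + 37) + f(7))² = ((-41 + 37) + 7)² = (-4 + 7)² = 3² = 9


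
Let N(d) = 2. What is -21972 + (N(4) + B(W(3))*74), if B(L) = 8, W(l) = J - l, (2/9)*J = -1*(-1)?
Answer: -21378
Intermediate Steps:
J = 9/2 (J = 9*(-1*(-1))/2 = (9/2)*1 = 9/2 ≈ 4.5000)
W(l) = 9/2 - l
-21972 + (N(4) + B(W(3))*74) = -21972 + (2 + 8*74) = -21972 + (2 + 592) = -21972 + 594 = -21378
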